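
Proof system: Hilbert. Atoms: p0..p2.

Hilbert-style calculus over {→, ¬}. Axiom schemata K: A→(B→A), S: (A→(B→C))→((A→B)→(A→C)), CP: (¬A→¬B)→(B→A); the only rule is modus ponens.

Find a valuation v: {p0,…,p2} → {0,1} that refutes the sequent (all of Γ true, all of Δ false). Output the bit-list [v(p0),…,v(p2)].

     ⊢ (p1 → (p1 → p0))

Search for a countermodel by truth-table:
  v=000: Γ:[] Δ:[(p1 → (p1 → p0))=T] refutes=False
  v=001: Γ:[] Δ:[(p1 → (p1 → p0))=T] refutes=False
  v=010: Γ:[] Δ:[(p1 → (p1 → p0))=F] refutes=True  ← countermodel

Result: [0, 1, 0]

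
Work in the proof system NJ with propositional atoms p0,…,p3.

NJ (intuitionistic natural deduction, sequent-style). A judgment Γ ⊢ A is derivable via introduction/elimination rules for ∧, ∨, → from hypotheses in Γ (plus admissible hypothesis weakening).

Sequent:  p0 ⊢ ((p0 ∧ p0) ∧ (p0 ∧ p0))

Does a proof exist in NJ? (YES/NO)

Derivation (root first):
[∧I] p0 ⊢ ((p0 ∧ p0) ∧ (p0 ∧ p0))
  [∧I] p0 ⊢ (p0 ∧ p0)
    [Ax] p0 ⊢ p0
    [Ax] p0 ⊢ p0
  [∧I] p0 ⊢ (p0 ∧ p0)
    [Ax] p0 ⊢ p0
    [Ax] p0 ⊢ p0

Result: YES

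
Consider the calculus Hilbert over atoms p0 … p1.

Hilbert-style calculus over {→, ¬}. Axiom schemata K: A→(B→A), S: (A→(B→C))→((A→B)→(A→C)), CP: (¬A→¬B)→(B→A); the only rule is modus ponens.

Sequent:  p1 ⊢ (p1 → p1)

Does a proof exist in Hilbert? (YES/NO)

Derivation (root first):
[MP] p1 ⊢ (p1 → p1)
  [K]  ⊢ (p1 → (p1 → p1))
  [MP] p1 ⊢ p1
    [MP] p1 ⊢ (p1 → p1)
      [K]  ⊢ (p1 → (p1 → p1))
      [Hyp] p1 ⊢ p1
    [Hyp] p1 ⊢ p1

Result: YES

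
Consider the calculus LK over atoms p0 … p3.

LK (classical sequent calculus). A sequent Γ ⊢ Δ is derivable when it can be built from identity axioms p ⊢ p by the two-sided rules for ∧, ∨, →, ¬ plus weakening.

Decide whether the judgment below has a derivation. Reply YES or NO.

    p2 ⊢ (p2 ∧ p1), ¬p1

Derivation (root first):
[¬R] p2 ⊢ (p2 ∧ p1), ¬p1
  [∧R] p1, p2 ⊢ (p2 ∧ p1)
    [Ax] p2 ⊢ p2
    [Ax] p1 ⊢ p1

Result: YES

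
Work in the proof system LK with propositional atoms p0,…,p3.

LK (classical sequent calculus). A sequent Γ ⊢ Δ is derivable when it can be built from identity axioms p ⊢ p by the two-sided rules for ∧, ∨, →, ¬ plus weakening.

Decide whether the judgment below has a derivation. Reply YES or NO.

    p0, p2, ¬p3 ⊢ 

Search for a countermodel by truth-table:
  v=0000: Γ:[p0=F, p2=F, ¬p3=T] Δ:[] refutes=False
  v=0001: Γ:[p0=F, p2=F, ¬p3=F] Δ:[] refutes=False
  v=0010: Γ:[p0=F, p2=T, ¬p3=T] Δ:[] refutes=False
  v=0011: Γ:[p0=F, p2=T, ¬p3=F] Δ:[] refutes=False
  v=0100: Γ:[p0=F, p2=F, ¬p3=T] Δ:[] refutes=False
  v=0101: Γ:[p0=F, p2=F, ¬p3=F] Δ:[] refutes=False
  v=0110: Γ:[p0=F, p2=T, ¬p3=T] Δ:[] refutes=False
  v=0111: Γ:[p0=F, p2=T, ¬p3=F] Δ:[] refutes=False
  v=1000: Γ:[p0=T, p2=F, ¬p3=T] Δ:[] refutes=False
  v=1001: Γ:[p0=T, p2=F, ¬p3=F] Δ:[] refutes=False
  v=1010: Γ:[p0=T, p2=T, ¬p3=T] Δ:[] refutes=True  ← countermodel

Result: NO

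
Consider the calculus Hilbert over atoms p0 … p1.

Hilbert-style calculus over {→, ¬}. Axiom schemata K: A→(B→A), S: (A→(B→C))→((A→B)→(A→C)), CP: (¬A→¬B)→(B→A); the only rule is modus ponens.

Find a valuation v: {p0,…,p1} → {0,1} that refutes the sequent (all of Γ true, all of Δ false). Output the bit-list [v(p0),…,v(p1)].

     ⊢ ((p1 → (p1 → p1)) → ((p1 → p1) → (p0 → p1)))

Search for a countermodel by truth-table:
  v=00: Γ:[] Δ:[((p1 → (p1 → p1)) → ((p1 → p1) → (p0 → p1)))=T] refutes=False
  v=01: Γ:[] Δ:[((p1 → (p1 → p1)) → ((p1 → p1) → (p0 → p1)))=T] refutes=False
  v=10: Γ:[] Δ:[((p1 → (p1 → p1)) → ((p1 → p1) → (p0 → p1)))=F] refutes=True  ← countermodel

Result: [1, 0]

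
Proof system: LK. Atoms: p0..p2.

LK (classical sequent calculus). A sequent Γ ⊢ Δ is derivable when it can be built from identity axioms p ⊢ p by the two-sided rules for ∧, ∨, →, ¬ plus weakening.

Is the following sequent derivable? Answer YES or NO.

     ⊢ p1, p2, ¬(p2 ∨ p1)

Proof tree:
[¬R]  ⊢ p1, p2, ¬(p2 ∨ p1)
  [∨L] (p2 ∨ p1) ⊢ p1, p2
    [Ax] p2 ⊢ p2
    [WR] p1 ⊢ p1, p1
      [Ax] p1 ⊢ p1

Result: YES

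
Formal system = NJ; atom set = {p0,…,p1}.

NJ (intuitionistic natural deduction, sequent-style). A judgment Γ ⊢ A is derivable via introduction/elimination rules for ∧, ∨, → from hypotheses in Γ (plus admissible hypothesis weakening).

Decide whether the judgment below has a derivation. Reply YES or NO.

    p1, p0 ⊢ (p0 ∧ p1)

Derivation trace:
[∧I] p1, p0 ⊢ (p0 ∧ p1)
  [Ax] p0 ⊢ p0
  [Wk] p1, p1 ⊢ p1
    [Ax] p1 ⊢ p1

Result: YES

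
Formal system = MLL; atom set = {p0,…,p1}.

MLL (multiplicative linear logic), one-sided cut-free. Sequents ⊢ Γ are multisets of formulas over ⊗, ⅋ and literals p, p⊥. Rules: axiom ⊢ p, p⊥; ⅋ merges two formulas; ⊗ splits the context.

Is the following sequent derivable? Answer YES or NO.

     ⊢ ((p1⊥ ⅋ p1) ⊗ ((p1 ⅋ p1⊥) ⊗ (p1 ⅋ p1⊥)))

Derivation trace:
[⊗]  ⊢ ((p1⊥ ⅋ p1) ⊗ ((p1 ⅋ p1⊥) ⊗ (p1 ⅋ p1⊥)))
  [⅋]  ⊢ (p1⊥ ⅋ p1)
    [Ax]  ⊢ p1, p1⊥
  [⊗]  ⊢ ((p1 ⅋ p1⊥) ⊗ (p1 ⅋ p1⊥))
    [⅋]  ⊢ (p1 ⅋ p1⊥)
      [Ax]  ⊢ p1, p1⊥
    [⅋]  ⊢ (p1 ⅋ p1⊥)
      [Ax]  ⊢ p1, p1⊥

Result: YES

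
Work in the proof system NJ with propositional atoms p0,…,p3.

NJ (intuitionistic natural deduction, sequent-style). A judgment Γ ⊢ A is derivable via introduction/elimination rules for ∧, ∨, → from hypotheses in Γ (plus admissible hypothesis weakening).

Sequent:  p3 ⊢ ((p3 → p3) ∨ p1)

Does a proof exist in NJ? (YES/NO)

Proof tree:
[∨I₁] p3 ⊢ ((p3 → p3) ∨ p1)
  [→I] p3 ⊢ (p3 → p3)
    [Wk] p3, p3 ⊢ p3
      [Ax] p3 ⊢ p3

Result: YES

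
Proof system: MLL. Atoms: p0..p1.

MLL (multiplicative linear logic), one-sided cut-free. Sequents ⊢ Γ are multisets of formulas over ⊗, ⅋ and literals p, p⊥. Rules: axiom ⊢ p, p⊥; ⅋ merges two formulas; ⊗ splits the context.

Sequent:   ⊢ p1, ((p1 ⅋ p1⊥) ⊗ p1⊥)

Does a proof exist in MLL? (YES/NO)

Proof tree:
[⊗]  ⊢ p1, ((p1 ⅋ p1⊥) ⊗ p1⊥)
  [⅋]  ⊢ (p1 ⅋ p1⊥)
    [Ax]  ⊢ p1, p1⊥
  [Ax]  ⊢ p1, p1⊥

Result: YES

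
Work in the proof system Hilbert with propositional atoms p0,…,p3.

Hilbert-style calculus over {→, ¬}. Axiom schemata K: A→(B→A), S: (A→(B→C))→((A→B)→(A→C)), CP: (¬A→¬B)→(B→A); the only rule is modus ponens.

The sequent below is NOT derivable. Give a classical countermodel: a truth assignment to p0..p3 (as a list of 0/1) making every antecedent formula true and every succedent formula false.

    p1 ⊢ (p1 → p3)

Search for a countermodel by truth-table:
  v=0000: Γ:[p1=F] Δ:[(p1 → p3)=T] refutes=False
  v=0001: Γ:[p1=F] Δ:[(p1 → p3)=T] refutes=False
  v=0010: Γ:[p1=F] Δ:[(p1 → p3)=T] refutes=False
  v=0011: Γ:[p1=F] Δ:[(p1 → p3)=T] refutes=False
  v=0100: Γ:[p1=T] Δ:[(p1 → p3)=F] refutes=True  ← countermodel

Result: [0, 1, 0, 0]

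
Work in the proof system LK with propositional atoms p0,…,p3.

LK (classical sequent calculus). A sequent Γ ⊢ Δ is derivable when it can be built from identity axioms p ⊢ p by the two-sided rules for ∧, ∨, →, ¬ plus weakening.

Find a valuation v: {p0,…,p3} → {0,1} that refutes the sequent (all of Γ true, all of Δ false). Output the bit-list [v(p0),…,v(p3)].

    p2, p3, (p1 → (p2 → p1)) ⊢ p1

Enumerate valuations to refute Γ ⊢ Δ:
  v=0000: Γ:[p2=F, p3=F, (p1 → (p2 → p1))=T] Δ:[p1=F] refutes=False
  v=0001: Γ:[p2=F, p3=T, (p1 → (p2 → p1))=T] Δ:[p1=F] refutes=False
  v=0010: Γ:[p2=T, p3=F, (p1 → (p2 → p1))=T] Δ:[p1=F] refutes=False
  v=0011: Γ:[p2=T, p3=T, (p1 → (p2 → p1))=T] Δ:[p1=F] refutes=True  ← countermodel

Result: [0, 0, 1, 1]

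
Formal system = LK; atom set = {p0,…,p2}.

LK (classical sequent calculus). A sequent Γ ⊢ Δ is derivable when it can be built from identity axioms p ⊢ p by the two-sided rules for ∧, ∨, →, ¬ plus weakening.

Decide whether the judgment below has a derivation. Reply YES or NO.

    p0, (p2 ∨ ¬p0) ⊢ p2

Derivation (root first):
[∨L] p0, (p2 ∨ ¬p0) ⊢ p2
  [Ax] p2 ⊢ p2
  [¬L] p0, ¬p0 ⊢ 
    [Ax] p0 ⊢ p0

Result: YES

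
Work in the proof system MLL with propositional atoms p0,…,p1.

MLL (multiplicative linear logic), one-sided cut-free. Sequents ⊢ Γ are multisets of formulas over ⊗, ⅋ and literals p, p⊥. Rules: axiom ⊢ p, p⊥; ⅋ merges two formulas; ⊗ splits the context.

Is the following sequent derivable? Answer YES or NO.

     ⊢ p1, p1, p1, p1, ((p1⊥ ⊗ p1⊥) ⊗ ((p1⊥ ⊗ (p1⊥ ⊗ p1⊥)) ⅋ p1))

Proof tree:
[⊗]  ⊢ p1, p1, p1, p1, ((p1⊥ ⊗ p1⊥) ⊗ ((p1⊥ ⊗ (p1⊥ ⊗ p1⊥)) ⅋ p1))
  [⊗]  ⊢ p1, p1, (p1⊥ ⊗ p1⊥)
    [Ax]  ⊢ p1, p1⊥
    [Ax]  ⊢ p1, p1⊥
  [⅋]  ⊢ p1, p1, ((p1⊥ ⊗ (p1⊥ ⊗ p1⊥)) ⅋ p1)
    [⊗]  ⊢ p1, p1, p1, (p1⊥ ⊗ (p1⊥ ⊗ p1⊥))
      [Ax]  ⊢ p1, p1⊥
      [⊗]  ⊢ p1, p1, (p1⊥ ⊗ p1⊥)
        [Ax]  ⊢ p1, p1⊥
        [Ax]  ⊢ p1, p1⊥

Result: YES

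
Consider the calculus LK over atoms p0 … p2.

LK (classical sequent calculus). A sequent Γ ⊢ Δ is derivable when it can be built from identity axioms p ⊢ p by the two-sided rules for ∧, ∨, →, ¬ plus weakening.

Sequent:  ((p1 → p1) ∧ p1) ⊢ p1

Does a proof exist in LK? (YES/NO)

Proof tree:
[∧L] ((p1 → p1) ∧ p1) ⊢ p1
  [→L] p1, (p1 → p1) ⊢ p1
    [Ax] p1 ⊢ p1
    [WL] p1, p1 ⊢ p1
      [Ax] p1 ⊢ p1

Result: YES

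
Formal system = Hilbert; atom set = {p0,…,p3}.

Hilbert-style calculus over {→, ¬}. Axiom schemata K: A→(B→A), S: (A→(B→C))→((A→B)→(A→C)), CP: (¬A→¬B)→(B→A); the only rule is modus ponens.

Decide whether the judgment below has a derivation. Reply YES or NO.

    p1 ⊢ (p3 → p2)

Truth-table refutation:
  v=0000: Γ:[p1=F] Δ:[(p3 → p2)=T] refutes=False
  v=0001: Γ:[p1=F] Δ:[(p3 → p2)=F] refutes=False
  v=0010: Γ:[p1=F] Δ:[(p3 → p2)=T] refutes=False
  v=0011: Γ:[p1=F] Δ:[(p3 → p2)=T] refutes=False
  v=0100: Γ:[p1=T] Δ:[(p3 → p2)=T] refutes=False
  v=0101: Γ:[p1=T] Δ:[(p3 → p2)=F] refutes=True  ← countermodel

Result: NO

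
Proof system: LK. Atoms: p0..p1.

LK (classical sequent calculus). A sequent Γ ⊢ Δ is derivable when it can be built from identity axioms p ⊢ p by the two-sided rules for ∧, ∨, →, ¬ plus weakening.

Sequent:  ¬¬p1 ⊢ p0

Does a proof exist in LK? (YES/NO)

Search for a countermodel by truth-table:
  v=00: Γ:[¬¬p1=F] Δ:[p0=F] refutes=False
  v=01: Γ:[¬¬p1=T] Δ:[p0=F] refutes=True  ← countermodel

Result: NO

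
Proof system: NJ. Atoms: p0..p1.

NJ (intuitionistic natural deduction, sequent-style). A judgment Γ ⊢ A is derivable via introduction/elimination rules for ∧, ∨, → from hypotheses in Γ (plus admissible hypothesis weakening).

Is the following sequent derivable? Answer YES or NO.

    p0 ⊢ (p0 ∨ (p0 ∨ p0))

Proof tree:
[∨I₂] p0 ⊢ (p0 ∨ (p0 ∨ p0))
  [∨I₂] p0 ⊢ (p0 ∨ p0)
    [Ax] p0 ⊢ p0

Result: YES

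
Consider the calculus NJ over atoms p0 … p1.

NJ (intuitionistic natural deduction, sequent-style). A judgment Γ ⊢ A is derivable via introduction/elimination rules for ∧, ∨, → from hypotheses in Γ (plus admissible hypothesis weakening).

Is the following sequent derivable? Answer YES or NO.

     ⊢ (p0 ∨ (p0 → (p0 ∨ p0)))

Proof tree:
[∨I₂]  ⊢ (p0 ∨ (p0 → (p0 ∨ p0)))
  [→I]  ⊢ (p0 → (p0 ∨ p0))
    [∨I₁] p0 ⊢ (p0 ∨ p0)
      [Ax] p0 ⊢ p0

Result: YES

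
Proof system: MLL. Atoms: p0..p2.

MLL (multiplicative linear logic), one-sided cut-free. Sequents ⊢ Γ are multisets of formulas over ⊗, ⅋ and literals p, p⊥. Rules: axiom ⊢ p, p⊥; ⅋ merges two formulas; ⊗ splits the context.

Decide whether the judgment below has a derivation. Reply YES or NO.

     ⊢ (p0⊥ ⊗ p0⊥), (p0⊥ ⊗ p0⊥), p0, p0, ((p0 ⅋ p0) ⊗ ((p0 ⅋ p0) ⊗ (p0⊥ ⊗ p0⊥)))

Derivation (root first):
[⊗]  ⊢ (p0⊥ ⊗ p0⊥), (p0⊥ ⊗ p0⊥), p0, p0, ((p0 ⅋ p0) ⊗ ((p0 ⅋ p0) ⊗ (p0⊥ ⊗ p0⊥)))
  [⅋]  ⊢ (p0⊥ ⊗ p0⊥), (p0 ⅋ p0)
    [⊗]  ⊢ p0, p0, (p0⊥ ⊗ p0⊥)
      [Ax]  ⊢ p0, p0⊥
      [Ax]  ⊢ p0, p0⊥
  [⊗]  ⊢ (p0⊥ ⊗ p0⊥), p0, p0, ((p0 ⅋ p0) ⊗ (p0⊥ ⊗ p0⊥))
    [⅋]  ⊢ (p0⊥ ⊗ p0⊥), (p0 ⅋ p0)
      [⊗]  ⊢ p0, p0, (p0⊥ ⊗ p0⊥)
        [Ax]  ⊢ p0, p0⊥
        [Ax]  ⊢ p0, p0⊥
    [⊗]  ⊢ p0, p0, (p0⊥ ⊗ p0⊥)
      [Ax]  ⊢ p0, p0⊥
      [Ax]  ⊢ p0, p0⊥

Result: YES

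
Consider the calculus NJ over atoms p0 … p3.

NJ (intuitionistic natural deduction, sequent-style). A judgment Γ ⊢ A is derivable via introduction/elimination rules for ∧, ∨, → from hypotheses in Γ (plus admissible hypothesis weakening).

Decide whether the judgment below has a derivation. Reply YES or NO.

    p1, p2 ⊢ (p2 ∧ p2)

Proof tree:
[∧I] p1, p2 ⊢ (p2 ∧ p2)
  [Wk] p2, p1 ⊢ p2
    [Ax] p2 ⊢ p2
  [Ax] p2 ⊢ p2

Result: YES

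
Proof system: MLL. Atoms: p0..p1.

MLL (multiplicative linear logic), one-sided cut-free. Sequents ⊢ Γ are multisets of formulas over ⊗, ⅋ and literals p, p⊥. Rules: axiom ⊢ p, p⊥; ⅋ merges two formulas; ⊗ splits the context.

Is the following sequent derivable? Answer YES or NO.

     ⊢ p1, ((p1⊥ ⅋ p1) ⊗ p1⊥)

Derivation (root first):
[⊗]  ⊢ p1, ((p1⊥ ⅋ p1) ⊗ p1⊥)
  [⅋]  ⊢ (p1⊥ ⅋ p1)
    [Ax]  ⊢ p1, p1⊥
  [Ax]  ⊢ p1, p1⊥

Result: YES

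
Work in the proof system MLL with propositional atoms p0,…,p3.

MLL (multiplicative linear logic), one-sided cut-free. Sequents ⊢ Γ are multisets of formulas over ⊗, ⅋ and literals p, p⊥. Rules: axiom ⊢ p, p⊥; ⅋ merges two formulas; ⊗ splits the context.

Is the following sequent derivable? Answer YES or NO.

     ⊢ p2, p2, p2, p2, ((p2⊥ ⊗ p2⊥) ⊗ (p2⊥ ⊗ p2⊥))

Proof tree:
[⊗]  ⊢ p2, p2, p2, p2, ((p2⊥ ⊗ p2⊥) ⊗ (p2⊥ ⊗ p2⊥))
  [⊗]  ⊢ p2, p2, (p2⊥ ⊗ p2⊥)
    [Ax]  ⊢ p2, p2⊥
    [Ax]  ⊢ p2, p2⊥
  [⊗]  ⊢ p2, p2, (p2⊥ ⊗ p2⊥)
    [Ax]  ⊢ p2, p2⊥
    [Ax]  ⊢ p2, p2⊥

Result: YES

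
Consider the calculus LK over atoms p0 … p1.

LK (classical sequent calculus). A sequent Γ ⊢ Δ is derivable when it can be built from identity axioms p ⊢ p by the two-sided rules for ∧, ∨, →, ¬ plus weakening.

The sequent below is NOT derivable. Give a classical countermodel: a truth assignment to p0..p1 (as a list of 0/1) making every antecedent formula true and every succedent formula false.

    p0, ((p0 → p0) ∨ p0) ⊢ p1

Truth-table refutation:
  v=00: Γ:[p0=F, ((p0 → p0) ∨ p0)=T] Δ:[p1=F] refutes=False
  v=01: Γ:[p0=F, ((p0 → p0) ∨ p0)=T] Δ:[p1=T] refutes=False
  v=10: Γ:[p0=T, ((p0 → p0) ∨ p0)=T] Δ:[p1=F] refutes=True  ← countermodel

Result: [1, 0]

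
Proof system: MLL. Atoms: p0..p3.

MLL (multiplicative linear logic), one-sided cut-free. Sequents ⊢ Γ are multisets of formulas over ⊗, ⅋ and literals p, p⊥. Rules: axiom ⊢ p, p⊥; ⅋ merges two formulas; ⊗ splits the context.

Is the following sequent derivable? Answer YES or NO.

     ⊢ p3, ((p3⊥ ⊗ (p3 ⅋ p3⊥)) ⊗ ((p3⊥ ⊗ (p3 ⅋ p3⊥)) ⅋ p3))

Proof tree:
[⊗]  ⊢ p3, ((p3⊥ ⊗ (p3 ⅋ p3⊥)) ⊗ ((p3⊥ ⊗ (p3 ⅋ p3⊥)) ⅋ p3))
  [⊗]  ⊢ p3, (p3⊥ ⊗ (p3 ⅋ p3⊥))
    [Ax]  ⊢ p3, p3⊥
    [⅋]  ⊢ (p3 ⅋ p3⊥)
      [Ax]  ⊢ p3, p3⊥
  [⅋]  ⊢ ((p3⊥ ⊗ (p3 ⅋ p3⊥)) ⅋ p3)
    [⊗]  ⊢ p3, (p3⊥ ⊗ (p3 ⅋ p3⊥))
      [Ax]  ⊢ p3, p3⊥
      [⅋]  ⊢ (p3 ⅋ p3⊥)
        [Ax]  ⊢ p3, p3⊥

Result: YES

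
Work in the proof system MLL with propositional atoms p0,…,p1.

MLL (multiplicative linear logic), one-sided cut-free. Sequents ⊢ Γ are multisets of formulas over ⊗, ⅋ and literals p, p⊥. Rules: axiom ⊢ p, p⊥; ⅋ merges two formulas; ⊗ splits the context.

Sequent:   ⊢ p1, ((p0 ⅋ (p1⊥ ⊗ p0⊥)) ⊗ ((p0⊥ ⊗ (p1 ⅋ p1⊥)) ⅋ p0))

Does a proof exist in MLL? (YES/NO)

Derivation trace:
[⊗]  ⊢ p1, ((p0 ⅋ (p1⊥ ⊗ p0⊥)) ⊗ ((p0⊥ ⊗ (p1 ⅋ p1⊥)) ⅋ p0))
  [⅋]  ⊢ p1, (p0 ⅋ (p1⊥ ⊗ p0⊥))
    [⊗]  ⊢ p1, p0, (p1⊥ ⊗ p0⊥)
      [Ax]  ⊢ p1, p1⊥
      [Ax]  ⊢ p0, p0⊥
  [⅋]  ⊢ ((p0⊥ ⊗ (p1 ⅋ p1⊥)) ⅋ p0)
    [⊗]  ⊢ p0, (p0⊥ ⊗ (p1 ⅋ p1⊥))
      [Ax]  ⊢ p0, p0⊥
      [⅋]  ⊢ (p1 ⅋ p1⊥)
        [Ax]  ⊢ p1, p1⊥

Result: YES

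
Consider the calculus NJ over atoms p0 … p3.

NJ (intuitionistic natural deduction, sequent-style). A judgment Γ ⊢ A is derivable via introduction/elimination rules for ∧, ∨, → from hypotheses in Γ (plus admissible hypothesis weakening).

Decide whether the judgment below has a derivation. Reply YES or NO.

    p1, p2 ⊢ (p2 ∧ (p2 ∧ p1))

Proof tree:
[∧I] p1, p2 ⊢ (p2 ∧ (p2 ∧ p1))
  [Wk] p2, p2 ⊢ p2
    [Ax] p2 ⊢ p2
  [∧I] p1, p2 ⊢ (p2 ∧ p1)
    [Ax] p2 ⊢ p2
    [Ax] p1 ⊢ p1

Result: YES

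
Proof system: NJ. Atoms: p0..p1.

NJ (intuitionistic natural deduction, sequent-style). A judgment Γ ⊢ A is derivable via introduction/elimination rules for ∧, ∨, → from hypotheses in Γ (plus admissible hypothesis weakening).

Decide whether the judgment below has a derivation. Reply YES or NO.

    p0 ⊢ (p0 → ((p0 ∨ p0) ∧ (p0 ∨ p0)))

Derivation (root first):
[→I] p0 ⊢ (p0 → ((p0 ∨ p0) ∧ (p0 ∨ p0)))
  [Wk] p0, p0 ⊢ ((p0 ∨ p0) ∧ (p0 ∨ p0))
    [∧I] p0 ⊢ ((p0 ∨ p0) ∧ (p0 ∨ p0))
      [∨I₁] p0 ⊢ (p0 ∨ p0)
        [Ax] p0 ⊢ p0
      [∨I₁] p0 ⊢ (p0 ∨ p0)
        [Ax] p0 ⊢ p0

Result: YES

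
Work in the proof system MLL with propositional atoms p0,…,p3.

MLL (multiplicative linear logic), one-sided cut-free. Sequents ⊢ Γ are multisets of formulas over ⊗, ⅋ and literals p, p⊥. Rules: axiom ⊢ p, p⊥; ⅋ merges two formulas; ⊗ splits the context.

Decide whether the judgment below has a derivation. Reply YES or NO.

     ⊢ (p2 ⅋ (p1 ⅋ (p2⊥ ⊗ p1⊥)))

Derivation (root first):
[⅋]  ⊢ (p2 ⅋ (p1 ⅋ (p2⊥ ⊗ p1⊥)))
  [⅋]  ⊢ p2, (p1 ⅋ (p2⊥ ⊗ p1⊥))
    [⊗]  ⊢ p2, p1, (p2⊥ ⊗ p1⊥)
      [Ax]  ⊢ p2, p2⊥
      [Ax]  ⊢ p1, p1⊥

Result: YES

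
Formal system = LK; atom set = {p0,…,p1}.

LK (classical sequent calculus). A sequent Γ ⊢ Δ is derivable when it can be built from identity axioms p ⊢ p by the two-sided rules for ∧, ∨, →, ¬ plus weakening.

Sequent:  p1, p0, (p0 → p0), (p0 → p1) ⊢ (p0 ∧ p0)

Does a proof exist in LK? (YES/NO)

Derivation (root first):
[∧R] p1, p0, (p0 → p0), (p0 → p1) ⊢ (p0 ∧ p0)
  [→L] p1, p0, (p0 → p1) ⊢ p0
    [WL] p0, p1 ⊢ p0
      [Ax] p0 ⊢ p0
    [WL] p0, p1 ⊢ p0
      [Ax] p0 ⊢ p0
  [→L] p0, (p0 → p0) ⊢ p0
    [Ax] p0 ⊢ p0
    [WL] p0, p0 ⊢ p0
      [Ax] p0 ⊢ p0

Result: YES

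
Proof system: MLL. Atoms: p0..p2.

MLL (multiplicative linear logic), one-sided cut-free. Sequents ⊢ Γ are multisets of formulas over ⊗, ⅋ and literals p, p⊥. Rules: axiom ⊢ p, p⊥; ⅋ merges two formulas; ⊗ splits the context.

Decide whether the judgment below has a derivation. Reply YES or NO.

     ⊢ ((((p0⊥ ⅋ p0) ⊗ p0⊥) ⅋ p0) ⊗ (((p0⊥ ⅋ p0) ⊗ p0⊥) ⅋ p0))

Derivation trace:
[⊗]  ⊢ ((((p0⊥ ⅋ p0) ⊗ p0⊥) ⅋ p0) ⊗ (((p0⊥ ⅋ p0) ⊗ p0⊥) ⅋ p0))
  [⅋]  ⊢ (((p0⊥ ⅋ p0) ⊗ p0⊥) ⅋ p0)
    [⊗]  ⊢ p0, ((p0⊥ ⅋ p0) ⊗ p0⊥)
      [⅋]  ⊢ (p0⊥ ⅋ p0)
        [Ax]  ⊢ p0, p0⊥
      [Ax]  ⊢ p0, p0⊥
  [⅋]  ⊢ (((p0⊥ ⅋ p0) ⊗ p0⊥) ⅋ p0)
    [⊗]  ⊢ p0, ((p0⊥ ⅋ p0) ⊗ p0⊥)
      [⅋]  ⊢ (p0⊥ ⅋ p0)
        [Ax]  ⊢ p0, p0⊥
      [Ax]  ⊢ p0, p0⊥

Result: YES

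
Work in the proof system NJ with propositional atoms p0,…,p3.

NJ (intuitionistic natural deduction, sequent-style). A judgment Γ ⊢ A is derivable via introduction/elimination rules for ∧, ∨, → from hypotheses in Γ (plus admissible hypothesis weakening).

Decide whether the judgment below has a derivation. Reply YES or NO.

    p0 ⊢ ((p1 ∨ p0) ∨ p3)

Derivation (root first):
[∨I₁] p0 ⊢ ((p1 ∨ p0) ∨ p3)
  [∨I₂] p0 ⊢ (p1 ∨ p0)
    [Ax] p0 ⊢ p0

Result: YES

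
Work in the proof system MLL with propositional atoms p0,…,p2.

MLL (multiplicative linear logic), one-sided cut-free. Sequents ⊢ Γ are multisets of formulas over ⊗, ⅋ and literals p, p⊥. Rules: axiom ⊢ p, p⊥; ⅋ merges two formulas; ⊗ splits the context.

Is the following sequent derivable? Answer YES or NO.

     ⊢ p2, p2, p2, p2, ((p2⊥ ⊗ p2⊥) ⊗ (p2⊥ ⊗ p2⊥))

Derivation trace:
[⊗]  ⊢ p2, p2, p2, p2, ((p2⊥ ⊗ p2⊥) ⊗ (p2⊥ ⊗ p2⊥))
  [⊗]  ⊢ p2, p2, (p2⊥ ⊗ p2⊥)
    [Ax]  ⊢ p2, p2⊥
    [Ax]  ⊢ p2, p2⊥
  [⊗]  ⊢ p2, p2, (p2⊥ ⊗ p2⊥)
    [Ax]  ⊢ p2, p2⊥
    [Ax]  ⊢ p2, p2⊥

Result: YES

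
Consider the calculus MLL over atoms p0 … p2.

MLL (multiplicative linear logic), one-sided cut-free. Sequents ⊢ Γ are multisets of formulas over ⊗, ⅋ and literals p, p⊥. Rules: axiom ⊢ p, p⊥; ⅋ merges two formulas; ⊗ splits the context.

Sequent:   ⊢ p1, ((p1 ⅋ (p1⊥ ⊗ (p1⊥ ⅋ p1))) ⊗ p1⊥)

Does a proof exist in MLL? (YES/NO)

Proof tree:
[⊗]  ⊢ p1, ((p1 ⅋ (p1⊥ ⊗ (p1⊥ ⅋ p1))) ⊗ p1⊥)
  [⅋]  ⊢ (p1 ⅋ (p1⊥ ⊗ (p1⊥ ⅋ p1)))
    [⊗]  ⊢ p1, (p1⊥ ⊗ (p1⊥ ⅋ p1))
      [Ax]  ⊢ p1, p1⊥
      [⅋]  ⊢ (p1⊥ ⅋ p1)
        [Ax]  ⊢ p1, p1⊥
  [Ax]  ⊢ p1, p1⊥

Result: YES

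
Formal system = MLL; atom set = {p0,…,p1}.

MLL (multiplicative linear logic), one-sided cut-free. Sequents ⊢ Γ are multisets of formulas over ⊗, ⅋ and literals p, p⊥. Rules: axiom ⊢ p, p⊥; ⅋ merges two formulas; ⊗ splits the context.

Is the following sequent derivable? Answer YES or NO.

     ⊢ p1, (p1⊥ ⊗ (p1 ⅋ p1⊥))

Derivation (root first):
[⊗]  ⊢ p1, (p1⊥ ⊗ (p1 ⅋ p1⊥))
  [Ax]  ⊢ p1, p1⊥
  [⅋]  ⊢ (p1 ⅋ p1⊥)
    [Ax]  ⊢ p1, p1⊥

Result: YES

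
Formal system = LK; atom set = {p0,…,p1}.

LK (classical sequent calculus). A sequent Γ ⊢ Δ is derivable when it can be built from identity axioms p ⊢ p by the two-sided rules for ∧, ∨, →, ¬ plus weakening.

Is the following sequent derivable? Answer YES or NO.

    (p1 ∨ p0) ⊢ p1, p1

Enumerate valuations to refute Γ ⊢ Δ:
  v=00: Γ:[(p1 ∨ p0)=F] Δ:[p1=F, p1=F] refutes=False
  v=01: Γ:[(p1 ∨ p0)=T] Δ:[p1=T, p1=T] refutes=False
  v=10: Γ:[(p1 ∨ p0)=T] Δ:[p1=F, p1=F] refutes=True  ← countermodel

Result: NO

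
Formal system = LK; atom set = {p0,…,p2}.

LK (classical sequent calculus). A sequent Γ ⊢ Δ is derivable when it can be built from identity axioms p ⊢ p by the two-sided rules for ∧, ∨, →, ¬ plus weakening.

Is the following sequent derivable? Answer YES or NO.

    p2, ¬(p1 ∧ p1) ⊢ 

Search for a countermodel by truth-table:
  v=000: Γ:[p2=F, ¬(p1 ∧ p1)=T] Δ:[] refutes=False
  v=001: Γ:[p2=T, ¬(p1 ∧ p1)=T] Δ:[] refutes=True  ← countermodel

Result: NO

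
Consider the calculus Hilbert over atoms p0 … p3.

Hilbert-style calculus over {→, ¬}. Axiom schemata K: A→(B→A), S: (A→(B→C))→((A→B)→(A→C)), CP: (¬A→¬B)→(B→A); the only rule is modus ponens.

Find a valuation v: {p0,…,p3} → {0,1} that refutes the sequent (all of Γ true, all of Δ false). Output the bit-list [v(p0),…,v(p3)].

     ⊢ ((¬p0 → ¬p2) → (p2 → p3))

Search for a countermodel by truth-table:
  v=0000: Γ:[] Δ:[((¬p0 → ¬p2) → (p2 → p3))=T] refutes=False
  v=0001: Γ:[] Δ:[((¬p0 → ¬p2) → (p2 → p3))=T] refutes=False
  v=0010: Γ:[] Δ:[((¬p0 → ¬p2) → (p2 → p3))=T] refutes=False
  v=0011: Γ:[] Δ:[((¬p0 → ¬p2) → (p2 → p3))=T] refutes=False
  v=0100: Γ:[] Δ:[((¬p0 → ¬p2) → (p2 → p3))=T] refutes=False
  v=0101: Γ:[] Δ:[((¬p0 → ¬p2) → (p2 → p3))=T] refutes=False
  v=0110: Γ:[] Δ:[((¬p0 → ¬p2) → (p2 → p3))=T] refutes=False
  v=0111: Γ:[] Δ:[((¬p0 → ¬p2) → (p2 → p3))=T] refutes=False
  v=1000: Γ:[] Δ:[((¬p0 → ¬p2) → (p2 → p3))=T] refutes=False
  v=1001: Γ:[] Δ:[((¬p0 → ¬p2) → (p2 → p3))=T] refutes=False
  v=1010: Γ:[] Δ:[((¬p0 → ¬p2) → (p2 → p3))=F] refutes=True  ← countermodel

Result: [1, 0, 1, 0]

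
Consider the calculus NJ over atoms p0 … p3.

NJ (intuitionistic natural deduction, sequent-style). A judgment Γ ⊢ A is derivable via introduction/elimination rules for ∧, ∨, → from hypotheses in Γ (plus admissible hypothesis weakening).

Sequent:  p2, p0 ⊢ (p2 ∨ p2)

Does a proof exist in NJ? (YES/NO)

Proof tree:
[∨I₂] p2, p0 ⊢ (p2 ∨ p2)
  [Wk] p2, p0 ⊢ p2
    [Ax] p2 ⊢ p2

Result: YES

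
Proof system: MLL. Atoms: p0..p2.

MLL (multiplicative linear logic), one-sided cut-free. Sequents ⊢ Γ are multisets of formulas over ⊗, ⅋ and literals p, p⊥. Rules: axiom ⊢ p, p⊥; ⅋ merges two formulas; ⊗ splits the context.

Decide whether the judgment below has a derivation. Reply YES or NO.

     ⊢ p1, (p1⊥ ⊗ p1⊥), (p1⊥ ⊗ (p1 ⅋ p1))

Derivation trace:
[⊗]  ⊢ p1, (p1⊥ ⊗ p1⊥), (p1⊥ ⊗ (p1 ⅋ p1))
  [Ax]  ⊢ p1, p1⊥
  [⅋]  ⊢ (p1⊥ ⊗ p1⊥), (p1 ⅋ p1)
    [⊗]  ⊢ p1, p1, (p1⊥ ⊗ p1⊥)
      [Ax]  ⊢ p1, p1⊥
      [Ax]  ⊢ p1, p1⊥

Result: YES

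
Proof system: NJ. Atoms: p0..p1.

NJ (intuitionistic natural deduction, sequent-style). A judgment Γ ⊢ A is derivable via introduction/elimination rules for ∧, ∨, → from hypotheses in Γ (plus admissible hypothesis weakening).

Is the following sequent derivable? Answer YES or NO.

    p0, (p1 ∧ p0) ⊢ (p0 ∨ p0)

Derivation (root first):
[Wk] p0, (p1 ∧ p0) ⊢ (p0 ∨ p0)
  [∨I₂] p0 ⊢ (p0 ∨ p0)
    [Ax] p0 ⊢ p0

Result: YES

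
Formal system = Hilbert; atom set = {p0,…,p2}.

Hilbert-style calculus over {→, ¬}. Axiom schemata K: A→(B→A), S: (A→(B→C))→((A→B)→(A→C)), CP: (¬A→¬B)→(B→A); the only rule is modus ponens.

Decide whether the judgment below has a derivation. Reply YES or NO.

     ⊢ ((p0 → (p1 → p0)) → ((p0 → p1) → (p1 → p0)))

Truth-table refutation:
  v=000: Γ:[] Δ:[((p0 → (p1 → p0)) → ((p0 → p1) → (p1 → p0)))=T] refutes=False
  v=001: Γ:[] Δ:[((p0 → (p1 → p0)) → ((p0 → p1) → (p1 → p0)))=T] refutes=False
  v=010: Γ:[] Δ:[((p0 → (p1 → p0)) → ((p0 → p1) → (p1 → p0)))=F] refutes=True  ← countermodel

Result: NO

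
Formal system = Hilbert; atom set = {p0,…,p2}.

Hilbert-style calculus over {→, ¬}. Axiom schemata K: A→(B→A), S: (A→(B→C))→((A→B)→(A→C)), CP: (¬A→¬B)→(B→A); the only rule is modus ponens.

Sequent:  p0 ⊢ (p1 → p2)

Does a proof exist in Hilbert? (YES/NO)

Truth-table refutation:
  v=000: Γ:[p0=F] Δ:[(p1 → p2)=T] refutes=False
  v=001: Γ:[p0=F] Δ:[(p1 → p2)=T] refutes=False
  v=010: Γ:[p0=F] Δ:[(p1 → p2)=F] refutes=False
  v=011: Γ:[p0=F] Δ:[(p1 → p2)=T] refutes=False
  v=100: Γ:[p0=T] Δ:[(p1 → p2)=T] refutes=False
  v=101: Γ:[p0=T] Δ:[(p1 → p2)=T] refutes=False
  v=110: Γ:[p0=T] Δ:[(p1 → p2)=F] refutes=True  ← countermodel

Result: NO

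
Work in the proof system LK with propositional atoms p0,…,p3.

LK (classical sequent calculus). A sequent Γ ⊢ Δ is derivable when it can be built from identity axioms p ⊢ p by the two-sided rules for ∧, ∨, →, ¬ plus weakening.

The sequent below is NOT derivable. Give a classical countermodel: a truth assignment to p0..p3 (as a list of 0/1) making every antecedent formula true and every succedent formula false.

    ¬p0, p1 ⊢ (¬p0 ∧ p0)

Search for a countermodel by truth-table:
  v=0000: Γ:[¬p0=T, p1=F] Δ:[(¬p0 ∧ p0)=F] refutes=False
  v=0001: Γ:[¬p0=T, p1=F] Δ:[(¬p0 ∧ p0)=F] refutes=False
  v=0010: Γ:[¬p0=T, p1=F] Δ:[(¬p0 ∧ p0)=F] refutes=False
  v=0011: Γ:[¬p0=T, p1=F] Δ:[(¬p0 ∧ p0)=F] refutes=False
  v=0100: Γ:[¬p0=T, p1=T] Δ:[(¬p0 ∧ p0)=F] refutes=True  ← countermodel

Result: [0, 1, 0, 0]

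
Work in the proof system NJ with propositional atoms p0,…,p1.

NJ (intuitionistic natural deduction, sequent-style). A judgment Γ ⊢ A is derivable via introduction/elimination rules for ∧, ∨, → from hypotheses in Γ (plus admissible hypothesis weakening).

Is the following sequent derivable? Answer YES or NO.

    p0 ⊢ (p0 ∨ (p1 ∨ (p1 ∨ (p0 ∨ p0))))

Derivation (root first):
[∨I₂] p0 ⊢ (p0 ∨ (p1 ∨ (p1 ∨ (p0 ∨ p0))))
  [∨I₂] p0 ⊢ (p1 ∨ (p1 ∨ (p0 ∨ p0)))
    [∨I₂] p0 ⊢ (p1 ∨ (p0 ∨ p0))
      [∨I₁] p0 ⊢ (p0 ∨ p0)
        [Ax] p0 ⊢ p0

Result: YES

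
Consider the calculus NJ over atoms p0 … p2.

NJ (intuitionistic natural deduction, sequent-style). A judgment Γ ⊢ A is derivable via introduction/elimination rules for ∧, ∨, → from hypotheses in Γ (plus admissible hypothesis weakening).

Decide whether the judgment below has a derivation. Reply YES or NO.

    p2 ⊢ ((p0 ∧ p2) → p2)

Proof tree:
[→I] p2 ⊢ ((p0 ∧ p2) → p2)
  [Wk] p2, (p0 ∧ p2) ⊢ p2
    [Ax] p2 ⊢ p2

Result: YES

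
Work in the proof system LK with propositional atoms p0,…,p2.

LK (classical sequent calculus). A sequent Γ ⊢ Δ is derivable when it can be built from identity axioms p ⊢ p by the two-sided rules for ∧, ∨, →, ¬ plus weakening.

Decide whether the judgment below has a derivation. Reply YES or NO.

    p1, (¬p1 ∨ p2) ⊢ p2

Derivation (root first):
[∨L] p1, (¬p1 ∨ p2) ⊢ p2
  [¬L] p1, ¬p1 ⊢ 
    [Ax] p1 ⊢ p1
  [Ax] p2 ⊢ p2

Result: YES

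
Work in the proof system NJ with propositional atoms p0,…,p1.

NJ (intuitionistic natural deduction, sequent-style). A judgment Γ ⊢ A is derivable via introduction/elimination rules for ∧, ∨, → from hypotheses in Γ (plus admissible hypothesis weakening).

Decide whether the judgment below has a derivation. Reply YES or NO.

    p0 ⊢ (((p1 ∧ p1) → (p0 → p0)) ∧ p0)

Proof tree:
[∧I] p0 ⊢ (((p1 ∧ p1) → (p0 → p0)) ∧ p0)
  [→I]  ⊢ ((p1 ∧ p1) → (p0 → p0))
    [→I] (p1 ∧ p1) ⊢ (p0 → p0)
      [Wk] p0, (p1 ∧ p1) ⊢ p0
        [Ax] p0 ⊢ p0
  [Ax] p0 ⊢ p0

Result: YES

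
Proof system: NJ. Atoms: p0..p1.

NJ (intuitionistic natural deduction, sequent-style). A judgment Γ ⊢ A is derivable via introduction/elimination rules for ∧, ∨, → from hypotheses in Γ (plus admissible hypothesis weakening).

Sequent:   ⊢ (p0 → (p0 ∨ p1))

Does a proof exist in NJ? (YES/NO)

Proof tree:
[→I]  ⊢ (p0 → (p0 ∨ p1))
  [∨I₁] p0 ⊢ (p0 ∨ p1)
    [Ax] p0 ⊢ p0

Result: YES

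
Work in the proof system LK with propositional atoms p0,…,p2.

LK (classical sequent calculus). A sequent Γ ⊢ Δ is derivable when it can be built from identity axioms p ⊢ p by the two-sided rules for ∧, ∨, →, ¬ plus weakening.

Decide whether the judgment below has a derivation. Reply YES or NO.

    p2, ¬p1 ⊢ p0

Search for a countermodel by truth-table:
  v=000: Γ:[p2=F, ¬p1=T] Δ:[p0=F] refutes=False
  v=001: Γ:[p2=T, ¬p1=T] Δ:[p0=F] refutes=True  ← countermodel

Result: NO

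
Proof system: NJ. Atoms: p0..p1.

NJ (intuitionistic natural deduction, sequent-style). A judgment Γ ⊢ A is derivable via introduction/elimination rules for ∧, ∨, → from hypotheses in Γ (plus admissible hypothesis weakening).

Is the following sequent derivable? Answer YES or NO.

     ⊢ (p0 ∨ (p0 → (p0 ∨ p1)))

Derivation trace:
[∨I₂]  ⊢ (p0 ∨ (p0 → (p0 ∨ p1)))
  [→I]  ⊢ (p0 → (p0 ∨ p1))
    [∨I₁] p0 ⊢ (p0 ∨ p1)
      [Ax] p0 ⊢ p0

Result: YES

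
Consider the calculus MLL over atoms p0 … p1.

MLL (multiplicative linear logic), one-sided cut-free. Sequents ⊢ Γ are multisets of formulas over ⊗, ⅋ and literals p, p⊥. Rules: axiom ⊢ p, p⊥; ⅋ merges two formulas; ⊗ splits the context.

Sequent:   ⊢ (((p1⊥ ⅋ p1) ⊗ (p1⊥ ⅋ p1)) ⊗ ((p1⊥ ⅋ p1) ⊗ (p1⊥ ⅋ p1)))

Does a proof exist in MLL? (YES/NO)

Proof tree:
[⊗]  ⊢ (((p1⊥ ⅋ p1) ⊗ (p1⊥ ⅋ p1)) ⊗ ((p1⊥ ⅋ p1) ⊗ (p1⊥ ⅋ p1)))
  [⊗]  ⊢ ((p1⊥ ⅋ p1) ⊗ (p1⊥ ⅋ p1))
    [⅋]  ⊢ (p1⊥ ⅋ p1)
      [Ax]  ⊢ p1, p1⊥
    [⅋]  ⊢ (p1⊥ ⅋ p1)
      [Ax]  ⊢ p1, p1⊥
  [⊗]  ⊢ ((p1⊥ ⅋ p1) ⊗ (p1⊥ ⅋ p1))
    [⅋]  ⊢ (p1⊥ ⅋ p1)
      [Ax]  ⊢ p1, p1⊥
    [⅋]  ⊢ (p1⊥ ⅋ p1)
      [Ax]  ⊢ p1, p1⊥

Result: YES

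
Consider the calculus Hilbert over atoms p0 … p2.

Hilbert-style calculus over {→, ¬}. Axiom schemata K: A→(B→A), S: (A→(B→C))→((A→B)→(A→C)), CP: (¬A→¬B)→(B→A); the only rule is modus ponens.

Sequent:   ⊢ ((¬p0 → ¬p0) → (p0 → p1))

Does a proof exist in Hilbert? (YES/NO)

Enumerate valuations to refute Γ ⊢ Δ:
  v=000: Γ:[] Δ:[((¬p0 → ¬p0) → (p0 → p1))=T] refutes=False
  v=001: Γ:[] Δ:[((¬p0 → ¬p0) → (p0 → p1))=T] refutes=False
  v=010: Γ:[] Δ:[((¬p0 → ¬p0) → (p0 → p1))=T] refutes=False
  v=011: Γ:[] Δ:[((¬p0 → ¬p0) → (p0 → p1))=T] refutes=False
  v=100: Γ:[] Δ:[((¬p0 → ¬p0) → (p0 → p1))=F] refutes=True  ← countermodel

Result: NO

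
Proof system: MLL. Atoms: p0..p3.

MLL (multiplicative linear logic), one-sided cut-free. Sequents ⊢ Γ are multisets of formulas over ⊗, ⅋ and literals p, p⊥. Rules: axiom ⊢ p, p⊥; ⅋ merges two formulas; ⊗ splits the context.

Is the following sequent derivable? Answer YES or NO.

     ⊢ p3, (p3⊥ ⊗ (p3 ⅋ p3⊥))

Derivation trace:
[⊗]  ⊢ p3, (p3⊥ ⊗ (p3 ⅋ p3⊥))
  [Ax]  ⊢ p3, p3⊥
  [⅋]  ⊢ (p3 ⅋ p3⊥)
    [Ax]  ⊢ p3, p3⊥

Result: YES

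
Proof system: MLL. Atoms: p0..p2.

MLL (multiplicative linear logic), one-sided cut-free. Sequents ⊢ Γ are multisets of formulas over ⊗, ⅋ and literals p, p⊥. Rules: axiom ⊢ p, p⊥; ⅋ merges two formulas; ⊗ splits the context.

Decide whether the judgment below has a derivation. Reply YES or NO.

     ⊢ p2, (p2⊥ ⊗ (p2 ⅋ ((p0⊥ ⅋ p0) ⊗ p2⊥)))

Proof tree:
[⊗]  ⊢ p2, (p2⊥ ⊗ (p2 ⅋ ((p0⊥ ⅋ p0) ⊗ p2⊥)))
  [Ax]  ⊢ p2, p2⊥
  [⅋]  ⊢ (p2 ⅋ ((p0⊥ ⅋ p0) ⊗ p2⊥))
    [⊗]  ⊢ p2, ((p0⊥ ⅋ p0) ⊗ p2⊥)
      [⅋]  ⊢ (p0⊥ ⅋ p0)
        [Ax]  ⊢ p0, p0⊥
      [Ax]  ⊢ p2, p2⊥

Result: YES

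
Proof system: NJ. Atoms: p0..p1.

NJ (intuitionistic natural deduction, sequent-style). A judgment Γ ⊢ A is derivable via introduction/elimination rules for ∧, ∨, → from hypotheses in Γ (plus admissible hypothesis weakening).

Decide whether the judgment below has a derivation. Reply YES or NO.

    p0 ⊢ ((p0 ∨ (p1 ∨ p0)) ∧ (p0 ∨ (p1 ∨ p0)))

Derivation (root first):
[∧I] p0 ⊢ ((p0 ∨ (p1 ∨ p0)) ∧ (p0 ∨ (p1 ∨ p0)))
  [∨I₂] p0 ⊢ (p0 ∨ (p1 ∨ p0))
    [∨I₂] p0 ⊢ (p1 ∨ p0)
      [Ax] p0 ⊢ p0
  [∨I₂] p0 ⊢ (p0 ∨ (p1 ∨ p0))
    [∨I₂] p0 ⊢ (p1 ∨ p0)
      [Ax] p0 ⊢ p0

Result: YES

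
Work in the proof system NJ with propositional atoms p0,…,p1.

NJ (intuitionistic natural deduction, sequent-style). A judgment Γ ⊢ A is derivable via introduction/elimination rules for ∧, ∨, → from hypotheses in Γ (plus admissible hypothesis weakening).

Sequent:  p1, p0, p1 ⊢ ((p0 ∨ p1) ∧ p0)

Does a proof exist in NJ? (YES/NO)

Derivation trace:
[Wk] p1, p0, p1 ⊢ ((p0 ∨ p1) ∧ p0)
  [∧I] p1, p0 ⊢ ((p0 ∨ p1) ∧ p0)
    [∨I₂] p1 ⊢ (p0 ∨ p1)
      [Ax] p1 ⊢ p1
    [Ax] p0 ⊢ p0

Result: YES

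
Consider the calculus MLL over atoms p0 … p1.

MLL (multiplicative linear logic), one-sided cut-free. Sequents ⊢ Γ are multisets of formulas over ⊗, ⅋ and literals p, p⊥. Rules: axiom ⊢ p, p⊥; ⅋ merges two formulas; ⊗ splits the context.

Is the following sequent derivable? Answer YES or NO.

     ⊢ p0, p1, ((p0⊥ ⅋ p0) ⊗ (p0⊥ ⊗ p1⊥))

Derivation trace:
[⊗]  ⊢ p0, p1, ((p0⊥ ⅋ p0) ⊗ (p0⊥ ⊗ p1⊥))
  [⅋]  ⊢ (p0⊥ ⅋ p0)
    [Ax]  ⊢ p0, p0⊥
  [⊗]  ⊢ p0, p1, (p0⊥ ⊗ p1⊥)
    [Ax]  ⊢ p0, p0⊥
    [Ax]  ⊢ p1, p1⊥

Result: YES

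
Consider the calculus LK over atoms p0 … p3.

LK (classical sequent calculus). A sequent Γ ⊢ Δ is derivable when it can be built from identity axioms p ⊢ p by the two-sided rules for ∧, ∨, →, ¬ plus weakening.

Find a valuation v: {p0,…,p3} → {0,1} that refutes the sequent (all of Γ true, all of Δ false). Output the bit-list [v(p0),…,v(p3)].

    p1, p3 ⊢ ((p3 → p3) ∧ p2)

Truth-table refutation:
  v=0000: Γ:[p1=F, p3=F] Δ:[((p3 → p3) ∧ p2)=F] refutes=False
  v=0001: Γ:[p1=F, p3=T] Δ:[((p3 → p3) ∧ p2)=F] refutes=False
  v=0010: Γ:[p1=F, p3=F] Δ:[((p3 → p3) ∧ p2)=T] refutes=False
  v=0011: Γ:[p1=F, p3=T] Δ:[((p3 → p3) ∧ p2)=T] refutes=False
  v=0100: Γ:[p1=T, p3=F] Δ:[((p3 → p3) ∧ p2)=F] refutes=False
  v=0101: Γ:[p1=T, p3=T] Δ:[((p3 → p3) ∧ p2)=F] refutes=True  ← countermodel

Result: [0, 1, 0, 1]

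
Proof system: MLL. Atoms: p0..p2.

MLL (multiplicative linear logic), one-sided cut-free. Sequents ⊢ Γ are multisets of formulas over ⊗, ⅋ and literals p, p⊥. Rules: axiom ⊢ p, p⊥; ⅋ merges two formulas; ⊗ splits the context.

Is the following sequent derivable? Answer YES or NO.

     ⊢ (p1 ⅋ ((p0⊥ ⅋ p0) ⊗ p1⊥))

Proof tree:
[⅋]  ⊢ (p1 ⅋ ((p0⊥ ⅋ p0) ⊗ p1⊥))
  [⊗]  ⊢ p1, ((p0⊥ ⅋ p0) ⊗ p1⊥)
    [⅋]  ⊢ (p0⊥ ⅋ p0)
      [Ax]  ⊢ p0, p0⊥
    [Ax]  ⊢ p1, p1⊥

Result: YES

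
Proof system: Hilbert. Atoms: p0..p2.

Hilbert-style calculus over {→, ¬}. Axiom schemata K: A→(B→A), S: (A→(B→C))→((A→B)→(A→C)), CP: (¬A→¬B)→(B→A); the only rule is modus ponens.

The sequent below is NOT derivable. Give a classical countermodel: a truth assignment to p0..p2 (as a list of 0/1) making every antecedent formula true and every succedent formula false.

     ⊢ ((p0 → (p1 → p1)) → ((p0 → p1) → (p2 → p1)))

Search for a countermodel by truth-table:
  v=000: Γ:[] Δ:[((p0 → (p1 → p1)) → ((p0 → p1) → (p2 → p1)))=T] refutes=False
  v=001: Γ:[] Δ:[((p0 → (p1 → p1)) → ((p0 → p1) → (p2 → p1)))=F] refutes=True  ← countermodel

Result: [0, 0, 1]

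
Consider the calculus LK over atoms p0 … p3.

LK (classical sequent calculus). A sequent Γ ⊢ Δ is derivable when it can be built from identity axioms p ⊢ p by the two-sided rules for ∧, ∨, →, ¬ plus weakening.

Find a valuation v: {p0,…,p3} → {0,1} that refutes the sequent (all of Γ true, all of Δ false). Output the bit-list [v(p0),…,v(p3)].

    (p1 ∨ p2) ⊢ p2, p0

Truth-table refutation:
  v=0000: Γ:[(p1 ∨ p2)=F] Δ:[p2=F, p0=F] refutes=False
  v=0001: Γ:[(p1 ∨ p2)=F] Δ:[p2=F, p0=F] refutes=False
  v=0010: Γ:[(p1 ∨ p2)=T] Δ:[p2=T, p0=F] refutes=False
  v=0011: Γ:[(p1 ∨ p2)=T] Δ:[p2=T, p0=F] refutes=False
  v=0100: Γ:[(p1 ∨ p2)=T] Δ:[p2=F, p0=F] refutes=True  ← countermodel

Result: [0, 1, 0, 0]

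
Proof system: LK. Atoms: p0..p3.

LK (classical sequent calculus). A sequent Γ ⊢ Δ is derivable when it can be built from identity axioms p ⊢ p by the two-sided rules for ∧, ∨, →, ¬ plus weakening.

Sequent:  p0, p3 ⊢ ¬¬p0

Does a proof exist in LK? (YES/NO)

Proof tree:
[WL] p0, p3 ⊢ ¬¬p0
  [¬R] p0 ⊢ ¬¬p0
    [¬L] p0, ¬p0 ⊢ 
      [Ax] p0 ⊢ p0

Result: YES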